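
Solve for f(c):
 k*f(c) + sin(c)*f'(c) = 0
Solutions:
 f(c) = C1*exp(k*(-log(cos(c) - 1) + log(cos(c) + 1))/2)


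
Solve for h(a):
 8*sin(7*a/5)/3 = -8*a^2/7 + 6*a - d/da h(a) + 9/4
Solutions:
 h(a) = C1 - 8*a^3/21 + 3*a^2 + 9*a/4 + 40*cos(7*a/5)/21


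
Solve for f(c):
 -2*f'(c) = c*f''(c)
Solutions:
 f(c) = C1 + C2/c


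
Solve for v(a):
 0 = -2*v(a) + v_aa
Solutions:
 v(a) = C1*exp(-sqrt(2)*a) + C2*exp(sqrt(2)*a)


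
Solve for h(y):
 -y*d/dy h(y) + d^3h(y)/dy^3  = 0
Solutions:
 h(y) = C1 + Integral(C2*airyai(y) + C3*airybi(y), y)


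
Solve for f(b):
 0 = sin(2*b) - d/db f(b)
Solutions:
 f(b) = C1 - cos(2*b)/2


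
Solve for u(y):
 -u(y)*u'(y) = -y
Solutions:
 u(y) = -sqrt(C1 + y^2)
 u(y) = sqrt(C1 + y^2)


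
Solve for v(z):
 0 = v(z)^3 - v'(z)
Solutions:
 v(z) = -sqrt(2)*sqrt(-1/(C1 + z))/2
 v(z) = sqrt(2)*sqrt(-1/(C1 + z))/2


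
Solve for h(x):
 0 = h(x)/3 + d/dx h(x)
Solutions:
 h(x) = C1*exp(-x/3)


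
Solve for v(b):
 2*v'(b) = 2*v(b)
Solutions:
 v(b) = C1*exp(b)


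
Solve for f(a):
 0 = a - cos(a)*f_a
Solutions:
 f(a) = C1 + Integral(a/cos(a), a)


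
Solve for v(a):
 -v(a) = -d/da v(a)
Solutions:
 v(a) = C1*exp(a)


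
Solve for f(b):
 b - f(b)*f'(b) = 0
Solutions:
 f(b) = -sqrt(C1 + b^2)
 f(b) = sqrt(C1 + b^2)


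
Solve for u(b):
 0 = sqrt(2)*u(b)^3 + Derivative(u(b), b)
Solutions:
 u(b) = -sqrt(2)*sqrt(-1/(C1 - sqrt(2)*b))/2
 u(b) = sqrt(2)*sqrt(-1/(C1 - sqrt(2)*b))/2


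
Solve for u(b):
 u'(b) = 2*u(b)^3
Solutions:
 u(b) = -sqrt(2)*sqrt(-1/(C1 + 2*b))/2
 u(b) = sqrt(2)*sqrt(-1/(C1 + 2*b))/2


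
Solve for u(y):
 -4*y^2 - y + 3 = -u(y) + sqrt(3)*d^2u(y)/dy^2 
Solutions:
 u(y) = C1*exp(-3^(3/4)*y/3) + C2*exp(3^(3/4)*y/3) + 4*y^2 + y - 3 + 8*sqrt(3)


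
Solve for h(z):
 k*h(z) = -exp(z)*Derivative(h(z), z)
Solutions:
 h(z) = C1*exp(k*exp(-z))


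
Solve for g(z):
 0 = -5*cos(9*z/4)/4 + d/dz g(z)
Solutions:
 g(z) = C1 + 5*sin(9*z/4)/9


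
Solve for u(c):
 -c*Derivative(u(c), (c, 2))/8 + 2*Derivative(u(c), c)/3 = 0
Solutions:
 u(c) = C1 + C2*c^(19/3)


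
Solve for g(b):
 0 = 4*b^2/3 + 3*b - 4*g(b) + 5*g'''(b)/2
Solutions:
 g(b) = C3*exp(2*5^(2/3)*b/5) + b^2/3 + 3*b/4 + (C1*sin(sqrt(3)*5^(2/3)*b/5) + C2*cos(sqrt(3)*5^(2/3)*b/5))*exp(-5^(2/3)*b/5)


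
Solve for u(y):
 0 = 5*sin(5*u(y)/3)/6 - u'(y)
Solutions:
 -5*y/6 + 3*log(cos(5*u(y)/3) - 1)/10 - 3*log(cos(5*u(y)/3) + 1)/10 = C1


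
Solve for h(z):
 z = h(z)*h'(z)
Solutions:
 h(z) = -sqrt(C1 + z^2)
 h(z) = sqrt(C1 + z^2)


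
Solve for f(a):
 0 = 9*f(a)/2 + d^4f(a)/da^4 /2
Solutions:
 f(a) = (C1*sin(sqrt(6)*a/2) + C2*cos(sqrt(6)*a/2))*exp(-sqrt(6)*a/2) + (C3*sin(sqrt(6)*a/2) + C4*cos(sqrt(6)*a/2))*exp(sqrt(6)*a/2)


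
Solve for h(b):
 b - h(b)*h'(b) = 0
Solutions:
 h(b) = -sqrt(C1 + b^2)
 h(b) = sqrt(C1 + b^2)


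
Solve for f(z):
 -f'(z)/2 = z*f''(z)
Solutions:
 f(z) = C1 + C2*sqrt(z)


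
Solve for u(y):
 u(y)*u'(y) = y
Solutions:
 u(y) = -sqrt(C1 + y^2)
 u(y) = sqrt(C1 + y^2)


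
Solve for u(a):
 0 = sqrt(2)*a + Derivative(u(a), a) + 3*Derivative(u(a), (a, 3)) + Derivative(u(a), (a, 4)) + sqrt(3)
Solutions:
 u(a) = C1 + C2*exp(a*(-1 + 2^(1/3)/(2*(sqrt(5) + 3)^(1/3)) + 2^(2/3)*(sqrt(5) + 3)^(1/3)/4))*sin(2^(1/3)*sqrt(3)*a*(-2^(1/3)*(sqrt(5) + 3)^(1/3) + 2/(sqrt(5) + 3)^(1/3))/4) + C3*exp(a*(-1 + 2^(1/3)/(2*(sqrt(5) + 3)^(1/3)) + 2^(2/3)*(sqrt(5) + 3)^(1/3)/4))*cos(2^(1/3)*sqrt(3)*a*(-2^(1/3)*(sqrt(5) + 3)^(1/3) + 2/(sqrt(5) + 3)^(1/3))/4) + C4*exp(-a*(2^(1/3)/(sqrt(5) + 3)^(1/3) + 1 + 2^(2/3)*(sqrt(5) + 3)^(1/3)/2)) - sqrt(2)*a^2/2 - sqrt(3)*a


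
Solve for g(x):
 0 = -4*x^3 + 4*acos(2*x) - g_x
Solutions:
 g(x) = C1 - x^4 + 4*x*acos(2*x) - 2*sqrt(1 - 4*x^2)


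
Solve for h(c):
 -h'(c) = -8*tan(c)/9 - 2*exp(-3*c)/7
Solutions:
 h(c) = C1 + 4*log(tan(c)^2 + 1)/9 - 2*exp(-3*c)/21


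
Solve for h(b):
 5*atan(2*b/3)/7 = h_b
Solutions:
 h(b) = C1 + 5*b*atan(2*b/3)/7 - 15*log(4*b^2 + 9)/28


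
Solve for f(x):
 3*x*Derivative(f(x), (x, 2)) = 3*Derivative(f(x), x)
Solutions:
 f(x) = C1 + C2*x^2


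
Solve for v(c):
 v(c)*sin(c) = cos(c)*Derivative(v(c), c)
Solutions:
 v(c) = C1/cos(c)


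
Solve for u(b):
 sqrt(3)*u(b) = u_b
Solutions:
 u(b) = C1*exp(sqrt(3)*b)


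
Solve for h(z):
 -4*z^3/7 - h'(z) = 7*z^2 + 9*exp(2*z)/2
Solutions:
 h(z) = C1 - z^4/7 - 7*z^3/3 - 9*exp(2*z)/4


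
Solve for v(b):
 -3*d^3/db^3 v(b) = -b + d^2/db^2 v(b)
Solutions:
 v(b) = C1 + C2*b + C3*exp(-b/3) + b^3/6 - 3*b^2/2


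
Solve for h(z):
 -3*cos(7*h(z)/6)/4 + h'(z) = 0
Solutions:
 -3*z/4 - 3*log(sin(7*h(z)/6) - 1)/7 + 3*log(sin(7*h(z)/6) + 1)/7 = C1


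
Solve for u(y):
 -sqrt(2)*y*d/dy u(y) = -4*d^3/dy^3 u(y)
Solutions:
 u(y) = C1 + Integral(C2*airyai(sqrt(2)*y/2) + C3*airybi(sqrt(2)*y/2), y)


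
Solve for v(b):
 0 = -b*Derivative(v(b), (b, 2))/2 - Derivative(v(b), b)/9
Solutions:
 v(b) = C1 + C2*b^(7/9)


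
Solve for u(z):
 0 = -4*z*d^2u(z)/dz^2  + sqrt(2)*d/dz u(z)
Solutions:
 u(z) = C1 + C2*z^(sqrt(2)/4 + 1)


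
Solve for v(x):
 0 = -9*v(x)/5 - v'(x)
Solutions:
 v(x) = C1*exp(-9*x/5)


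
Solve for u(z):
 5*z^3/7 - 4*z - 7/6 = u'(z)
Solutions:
 u(z) = C1 + 5*z^4/28 - 2*z^2 - 7*z/6


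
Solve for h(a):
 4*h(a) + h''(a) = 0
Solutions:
 h(a) = C1*sin(2*a) + C2*cos(2*a)


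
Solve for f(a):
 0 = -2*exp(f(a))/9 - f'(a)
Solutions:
 f(a) = log(1/(C1 + 2*a)) + 2*log(3)


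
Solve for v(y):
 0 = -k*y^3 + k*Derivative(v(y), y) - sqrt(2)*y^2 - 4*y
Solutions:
 v(y) = C1 + y^4/4 + sqrt(2)*y^3/(3*k) + 2*y^2/k


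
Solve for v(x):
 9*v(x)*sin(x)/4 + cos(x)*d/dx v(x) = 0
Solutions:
 v(x) = C1*cos(x)^(9/4)


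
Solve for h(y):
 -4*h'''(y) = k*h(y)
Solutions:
 h(y) = C1*exp(2^(1/3)*y*(-k)^(1/3)/2) + C2*exp(2^(1/3)*y*(-k)^(1/3)*(-1 + sqrt(3)*I)/4) + C3*exp(-2^(1/3)*y*(-k)^(1/3)*(1 + sqrt(3)*I)/4)


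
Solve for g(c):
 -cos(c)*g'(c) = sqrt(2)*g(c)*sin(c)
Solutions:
 g(c) = C1*cos(c)^(sqrt(2))


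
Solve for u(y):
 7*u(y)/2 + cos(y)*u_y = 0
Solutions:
 u(y) = C1*(sin(y) - 1)^(7/4)/(sin(y) + 1)^(7/4)


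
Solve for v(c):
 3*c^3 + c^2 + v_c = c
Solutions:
 v(c) = C1 - 3*c^4/4 - c^3/3 + c^2/2


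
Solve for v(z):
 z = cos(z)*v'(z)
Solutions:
 v(z) = C1 + Integral(z/cos(z), z)


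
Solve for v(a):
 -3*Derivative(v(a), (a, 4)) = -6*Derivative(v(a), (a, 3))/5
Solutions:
 v(a) = C1 + C2*a + C3*a^2 + C4*exp(2*a/5)


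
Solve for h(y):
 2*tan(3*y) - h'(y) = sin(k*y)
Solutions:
 h(y) = C1 - Piecewise((-cos(k*y)/k, Ne(k, 0)), (0, True)) - 2*log(cos(3*y))/3


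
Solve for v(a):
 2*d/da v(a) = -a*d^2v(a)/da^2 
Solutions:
 v(a) = C1 + C2/a


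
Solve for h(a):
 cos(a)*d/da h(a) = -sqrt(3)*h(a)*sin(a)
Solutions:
 h(a) = C1*cos(a)^(sqrt(3))


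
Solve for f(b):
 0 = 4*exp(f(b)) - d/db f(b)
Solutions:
 f(b) = log(-1/(C1 + 4*b))


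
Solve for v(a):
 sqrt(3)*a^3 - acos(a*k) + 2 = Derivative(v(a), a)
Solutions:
 v(a) = C1 + sqrt(3)*a^4/4 + 2*a - Piecewise((a*acos(a*k) - sqrt(-a^2*k^2 + 1)/k, Ne(k, 0)), (pi*a/2, True))


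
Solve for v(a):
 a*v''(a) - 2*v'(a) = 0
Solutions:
 v(a) = C1 + C2*a^3


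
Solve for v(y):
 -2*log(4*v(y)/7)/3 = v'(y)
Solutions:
 -3*Integral(1/(-log(_y) - 3*log(2) + log(14)), (_y, v(y)))/2 = C1 - y


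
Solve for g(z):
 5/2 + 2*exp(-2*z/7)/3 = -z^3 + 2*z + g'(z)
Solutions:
 g(z) = C1 + z^4/4 - z^2 + 5*z/2 - 7*exp(-2*z/7)/3


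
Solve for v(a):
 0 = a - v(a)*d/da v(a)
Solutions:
 v(a) = -sqrt(C1 + a^2)
 v(a) = sqrt(C1 + a^2)


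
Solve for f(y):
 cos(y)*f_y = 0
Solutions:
 f(y) = C1


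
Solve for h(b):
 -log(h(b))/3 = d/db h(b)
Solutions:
 li(h(b)) = C1 - b/3


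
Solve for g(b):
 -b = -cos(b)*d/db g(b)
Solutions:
 g(b) = C1 + Integral(b/cos(b), b)


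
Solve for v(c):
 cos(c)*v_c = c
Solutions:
 v(c) = C1 + Integral(c/cos(c), c)


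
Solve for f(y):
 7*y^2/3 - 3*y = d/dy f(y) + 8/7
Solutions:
 f(y) = C1 + 7*y^3/9 - 3*y^2/2 - 8*y/7


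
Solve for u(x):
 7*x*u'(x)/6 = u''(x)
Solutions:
 u(x) = C1 + C2*erfi(sqrt(21)*x/6)


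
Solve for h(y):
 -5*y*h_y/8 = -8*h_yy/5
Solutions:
 h(y) = C1 + C2*erfi(5*sqrt(2)*y/16)


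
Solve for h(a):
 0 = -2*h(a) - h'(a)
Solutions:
 h(a) = C1*exp(-2*a)


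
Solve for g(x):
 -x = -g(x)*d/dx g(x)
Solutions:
 g(x) = -sqrt(C1 + x^2)
 g(x) = sqrt(C1 + x^2)


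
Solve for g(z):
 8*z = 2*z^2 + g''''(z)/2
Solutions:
 g(z) = C1 + C2*z + C3*z^2 + C4*z^3 - z^6/90 + 2*z^5/15


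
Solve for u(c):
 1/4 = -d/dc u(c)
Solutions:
 u(c) = C1 - c/4


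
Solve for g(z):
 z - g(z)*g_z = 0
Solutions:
 g(z) = -sqrt(C1 + z^2)
 g(z) = sqrt(C1 + z^2)


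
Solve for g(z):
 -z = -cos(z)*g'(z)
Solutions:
 g(z) = C1 + Integral(z/cos(z), z)


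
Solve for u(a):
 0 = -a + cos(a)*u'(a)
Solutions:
 u(a) = C1 + Integral(a/cos(a), a)


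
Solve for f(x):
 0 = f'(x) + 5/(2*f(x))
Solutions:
 f(x) = -sqrt(C1 - 5*x)
 f(x) = sqrt(C1 - 5*x)


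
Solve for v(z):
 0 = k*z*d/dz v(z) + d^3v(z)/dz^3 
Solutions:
 v(z) = C1 + Integral(C2*airyai(z*(-k)^(1/3)) + C3*airybi(z*(-k)^(1/3)), z)


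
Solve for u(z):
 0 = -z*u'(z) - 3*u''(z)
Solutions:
 u(z) = C1 + C2*erf(sqrt(6)*z/6)


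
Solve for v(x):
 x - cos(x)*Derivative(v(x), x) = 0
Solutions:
 v(x) = C1 + Integral(x/cos(x), x)


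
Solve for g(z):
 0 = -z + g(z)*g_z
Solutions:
 g(z) = -sqrt(C1 + z^2)
 g(z) = sqrt(C1 + z^2)


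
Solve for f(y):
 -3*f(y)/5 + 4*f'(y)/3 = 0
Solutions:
 f(y) = C1*exp(9*y/20)


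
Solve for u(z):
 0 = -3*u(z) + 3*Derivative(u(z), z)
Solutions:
 u(z) = C1*exp(z)


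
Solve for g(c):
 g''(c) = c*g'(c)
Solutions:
 g(c) = C1 + C2*erfi(sqrt(2)*c/2)


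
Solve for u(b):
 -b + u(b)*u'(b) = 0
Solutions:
 u(b) = -sqrt(C1 + b^2)
 u(b) = sqrt(C1 + b^2)


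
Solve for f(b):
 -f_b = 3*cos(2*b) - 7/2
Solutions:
 f(b) = C1 + 7*b/2 - 3*sin(b)*cos(b)


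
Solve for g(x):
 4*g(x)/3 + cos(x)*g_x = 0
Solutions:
 g(x) = C1*(sin(x) - 1)^(2/3)/(sin(x) + 1)^(2/3)


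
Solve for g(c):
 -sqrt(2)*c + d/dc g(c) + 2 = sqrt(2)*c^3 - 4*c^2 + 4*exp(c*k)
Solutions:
 g(c) = C1 + sqrt(2)*c^4/4 - 4*c^3/3 + sqrt(2)*c^2/2 - 2*c + 4*exp(c*k)/k


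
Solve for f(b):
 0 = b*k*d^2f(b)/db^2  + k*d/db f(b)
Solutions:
 f(b) = C1 + C2*log(b)


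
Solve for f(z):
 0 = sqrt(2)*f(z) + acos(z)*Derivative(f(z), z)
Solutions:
 f(z) = C1*exp(-sqrt(2)*Integral(1/acos(z), z))


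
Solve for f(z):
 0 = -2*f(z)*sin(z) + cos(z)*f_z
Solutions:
 f(z) = C1/cos(z)^2


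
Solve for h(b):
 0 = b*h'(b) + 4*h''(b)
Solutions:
 h(b) = C1 + C2*erf(sqrt(2)*b/4)


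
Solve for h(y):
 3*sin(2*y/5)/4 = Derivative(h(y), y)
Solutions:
 h(y) = C1 - 15*cos(2*y/5)/8


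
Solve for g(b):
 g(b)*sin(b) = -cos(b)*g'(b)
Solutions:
 g(b) = C1*cos(b)


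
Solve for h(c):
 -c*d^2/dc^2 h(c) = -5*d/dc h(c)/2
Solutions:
 h(c) = C1 + C2*c^(7/2)


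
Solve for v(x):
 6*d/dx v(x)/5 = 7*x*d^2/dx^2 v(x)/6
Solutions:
 v(x) = C1 + C2*x^(71/35)


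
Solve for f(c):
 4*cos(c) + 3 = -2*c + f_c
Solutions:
 f(c) = C1 + c^2 + 3*c + 4*sin(c)


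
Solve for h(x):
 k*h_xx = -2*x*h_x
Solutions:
 h(x) = C1 + C2*sqrt(k)*erf(x*sqrt(1/k))


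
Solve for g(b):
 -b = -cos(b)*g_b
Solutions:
 g(b) = C1 + Integral(b/cos(b), b)


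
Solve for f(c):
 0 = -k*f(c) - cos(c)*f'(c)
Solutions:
 f(c) = C1*exp(k*(log(sin(c) - 1) - log(sin(c) + 1))/2)


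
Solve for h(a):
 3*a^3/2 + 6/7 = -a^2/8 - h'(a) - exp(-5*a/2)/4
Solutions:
 h(a) = C1 - 3*a^4/8 - a^3/24 - 6*a/7 + exp(-5*a/2)/10


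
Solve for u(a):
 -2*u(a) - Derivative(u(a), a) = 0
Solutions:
 u(a) = C1*exp(-2*a)


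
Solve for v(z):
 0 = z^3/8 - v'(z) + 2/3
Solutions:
 v(z) = C1 + z^4/32 + 2*z/3


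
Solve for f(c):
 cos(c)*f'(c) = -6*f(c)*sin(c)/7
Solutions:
 f(c) = C1*cos(c)^(6/7)


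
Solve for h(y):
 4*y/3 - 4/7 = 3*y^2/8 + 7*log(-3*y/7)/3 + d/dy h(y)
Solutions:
 h(y) = C1 - y^3/8 + 2*y^2/3 - 7*y*log(-y)/3 + y*(-49*log(3) + 37 + 49*log(7))/21


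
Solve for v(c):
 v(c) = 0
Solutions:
 v(c) = 0


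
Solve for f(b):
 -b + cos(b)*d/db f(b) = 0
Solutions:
 f(b) = C1 + Integral(b/cos(b), b)


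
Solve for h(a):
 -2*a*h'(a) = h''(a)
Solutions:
 h(a) = C1 + C2*erf(a)


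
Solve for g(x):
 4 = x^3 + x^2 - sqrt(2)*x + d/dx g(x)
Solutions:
 g(x) = C1 - x^4/4 - x^3/3 + sqrt(2)*x^2/2 + 4*x


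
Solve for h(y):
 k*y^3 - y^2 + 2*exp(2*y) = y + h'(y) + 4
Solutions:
 h(y) = C1 + k*y^4/4 - y^3/3 - y^2/2 - 4*y + exp(2*y)


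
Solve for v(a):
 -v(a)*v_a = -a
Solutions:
 v(a) = -sqrt(C1 + a^2)
 v(a) = sqrt(C1 + a^2)


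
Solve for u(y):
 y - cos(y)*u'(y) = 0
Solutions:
 u(y) = C1 + Integral(y/cos(y), y)


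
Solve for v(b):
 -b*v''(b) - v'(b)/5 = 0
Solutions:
 v(b) = C1 + C2*b^(4/5)


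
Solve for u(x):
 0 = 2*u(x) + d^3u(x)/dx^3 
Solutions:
 u(x) = C3*exp(-2^(1/3)*x) + (C1*sin(2^(1/3)*sqrt(3)*x/2) + C2*cos(2^(1/3)*sqrt(3)*x/2))*exp(2^(1/3)*x/2)


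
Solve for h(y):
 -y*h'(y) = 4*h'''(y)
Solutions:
 h(y) = C1 + Integral(C2*airyai(-2^(1/3)*y/2) + C3*airybi(-2^(1/3)*y/2), y)


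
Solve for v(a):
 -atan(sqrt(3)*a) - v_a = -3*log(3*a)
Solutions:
 v(a) = C1 + 3*a*log(a) - a*atan(sqrt(3)*a) - 3*a + 3*a*log(3) + sqrt(3)*log(3*a^2 + 1)/6


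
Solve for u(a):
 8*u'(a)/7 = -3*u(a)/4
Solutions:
 u(a) = C1*exp(-21*a/32)


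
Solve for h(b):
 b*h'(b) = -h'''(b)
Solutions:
 h(b) = C1 + Integral(C2*airyai(-b) + C3*airybi(-b), b)


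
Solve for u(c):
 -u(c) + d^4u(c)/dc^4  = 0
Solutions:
 u(c) = C1*exp(-c) + C2*exp(c) + C3*sin(c) + C4*cos(c)


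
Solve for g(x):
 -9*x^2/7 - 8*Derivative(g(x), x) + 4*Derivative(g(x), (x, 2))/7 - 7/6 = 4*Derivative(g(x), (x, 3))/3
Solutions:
 g(x) = C1 - 3*x^3/56 - 9*x^2/784 - 773*x/8232 + (C2*sin(sqrt(1167)*x/14) + C3*cos(sqrt(1167)*x/14))*exp(3*x/14)


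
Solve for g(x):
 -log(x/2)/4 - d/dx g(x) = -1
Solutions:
 g(x) = C1 - x*log(x)/4 + x*log(2)/4 + 5*x/4


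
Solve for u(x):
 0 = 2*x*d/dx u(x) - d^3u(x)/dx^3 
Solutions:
 u(x) = C1 + Integral(C2*airyai(2^(1/3)*x) + C3*airybi(2^(1/3)*x), x)


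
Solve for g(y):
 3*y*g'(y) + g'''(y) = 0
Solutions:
 g(y) = C1 + Integral(C2*airyai(-3^(1/3)*y) + C3*airybi(-3^(1/3)*y), y)


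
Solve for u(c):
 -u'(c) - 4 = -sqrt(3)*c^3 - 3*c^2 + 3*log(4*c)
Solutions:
 u(c) = C1 + sqrt(3)*c^4/4 + c^3 - 3*c*log(c) - c*log(64) - c


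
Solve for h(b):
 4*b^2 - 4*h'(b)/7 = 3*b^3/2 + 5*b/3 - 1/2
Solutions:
 h(b) = C1 - 21*b^4/32 + 7*b^3/3 - 35*b^2/24 + 7*b/8


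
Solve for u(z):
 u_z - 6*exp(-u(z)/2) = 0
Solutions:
 u(z) = 2*log(C1 + 3*z)


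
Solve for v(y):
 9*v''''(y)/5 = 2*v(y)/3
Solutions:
 v(y) = C1*exp(-30^(1/4)*y/3) + C2*exp(30^(1/4)*y/3) + C3*sin(30^(1/4)*y/3) + C4*cos(30^(1/4)*y/3)


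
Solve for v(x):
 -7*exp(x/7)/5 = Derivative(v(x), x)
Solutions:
 v(x) = C1 - 49*exp(x/7)/5


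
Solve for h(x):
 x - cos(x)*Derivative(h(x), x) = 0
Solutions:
 h(x) = C1 + Integral(x/cos(x), x)


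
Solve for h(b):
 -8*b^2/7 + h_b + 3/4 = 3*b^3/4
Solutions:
 h(b) = C1 + 3*b^4/16 + 8*b^3/21 - 3*b/4


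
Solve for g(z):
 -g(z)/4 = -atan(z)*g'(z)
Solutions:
 g(z) = C1*exp(Integral(1/atan(z), z)/4)


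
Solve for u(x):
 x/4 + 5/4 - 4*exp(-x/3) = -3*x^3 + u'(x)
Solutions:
 u(x) = C1 + 3*x^4/4 + x^2/8 + 5*x/4 + 12*exp(-x/3)


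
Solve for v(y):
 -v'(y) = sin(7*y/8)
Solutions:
 v(y) = C1 + 8*cos(7*y/8)/7


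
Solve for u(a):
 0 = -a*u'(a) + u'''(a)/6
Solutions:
 u(a) = C1 + Integral(C2*airyai(6^(1/3)*a) + C3*airybi(6^(1/3)*a), a)


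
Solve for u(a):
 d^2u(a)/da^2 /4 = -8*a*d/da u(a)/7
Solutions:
 u(a) = C1 + C2*erf(4*sqrt(7)*a/7)


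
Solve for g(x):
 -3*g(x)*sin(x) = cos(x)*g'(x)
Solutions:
 g(x) = C1*cos(x)^3


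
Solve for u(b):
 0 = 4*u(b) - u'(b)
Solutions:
 u(b) = C1*exp(4*b)


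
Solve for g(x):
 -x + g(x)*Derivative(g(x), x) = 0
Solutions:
 g(x) = -sqrt(C1 + x^2)
 g(x) = sqrt(C1 + x^2)


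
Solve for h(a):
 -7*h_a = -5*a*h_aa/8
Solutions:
 h(a) = C1 + C2*a^(61/5)


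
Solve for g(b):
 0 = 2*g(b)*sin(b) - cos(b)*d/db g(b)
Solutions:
 g(b) = C1/cos(b)^2


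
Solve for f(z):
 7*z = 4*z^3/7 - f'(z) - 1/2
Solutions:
 f(z) = C1 + z^4/7 - 7*z^2/2 - z/2


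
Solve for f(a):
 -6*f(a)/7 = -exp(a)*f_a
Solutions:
 f(a) = C1*exp(-6*exp(-a)/7)


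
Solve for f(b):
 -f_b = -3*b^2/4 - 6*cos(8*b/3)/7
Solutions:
 f(b) = C1 + b^3/4 + 9*sin(8*b/3)/28


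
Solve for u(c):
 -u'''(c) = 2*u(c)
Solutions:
 u(c) = C3*exp(-2^(1/3)*c) + (C1*sin(2^(1/3)*sqrt(3)*c/2) + C2*cos(2^(1/3)*sqrt(3)*c/2))*exp(2^(1/3)*c/2)


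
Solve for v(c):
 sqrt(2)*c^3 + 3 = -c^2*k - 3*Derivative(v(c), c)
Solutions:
 v(c) = C1 - sqrt(2)*c^4/12 - c^3*k/9 - c


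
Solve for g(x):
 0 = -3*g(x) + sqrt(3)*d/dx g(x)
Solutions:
 g(x) = C1*exp(sqrt(3)*x)


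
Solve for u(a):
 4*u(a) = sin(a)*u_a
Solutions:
 u(a) = C1*(cos(a)^2 - 2*cos(a) + 1)/(cos(a)^2 + 2*cos(a) + 1)


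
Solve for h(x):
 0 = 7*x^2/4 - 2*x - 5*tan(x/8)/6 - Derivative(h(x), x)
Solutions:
 h(x) = C1 + 7*x^3/12 - x^2 + 20*log(cos(x/8))/3


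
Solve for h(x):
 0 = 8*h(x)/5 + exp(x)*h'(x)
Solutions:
 h(x) = C1*exp(8*exp(-x)/5)


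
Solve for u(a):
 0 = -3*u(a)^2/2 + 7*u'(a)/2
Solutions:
 u(a) = -7/(C1 + 3*a)


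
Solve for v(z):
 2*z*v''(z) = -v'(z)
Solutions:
 v(z) = C1 + C2*sqrt(z)


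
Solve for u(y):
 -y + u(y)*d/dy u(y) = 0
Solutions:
 u(y) = -sqrt(C1 + y^2)
 u(y) = sqrt(C1 + y^2)


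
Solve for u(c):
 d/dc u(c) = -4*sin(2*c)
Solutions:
 u(c) = C1 + 2*cos(2*c)


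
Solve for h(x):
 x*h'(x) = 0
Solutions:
 h(x) = C1


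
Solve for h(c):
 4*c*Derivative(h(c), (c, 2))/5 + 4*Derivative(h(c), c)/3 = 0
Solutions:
 h(c) = C1 + C2/c^(2/3)


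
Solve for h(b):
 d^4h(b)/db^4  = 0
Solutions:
 h(b) = C1 + C2*b + C3*b^2 + C4*b^3


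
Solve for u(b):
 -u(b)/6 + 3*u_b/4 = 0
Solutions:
 u(b) = C1*exp(2*b/9)


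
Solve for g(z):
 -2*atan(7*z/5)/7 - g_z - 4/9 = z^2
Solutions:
 g(z) = C1 - z^3/3 - 2*z*atan(7*z/5)/7 - 4*z/9 + 5*log(49*z^2 + 25)/49


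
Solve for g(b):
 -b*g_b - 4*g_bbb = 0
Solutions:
 g(b) = C1 + Integral(C2*airyai(-2^(1/3)*b/2) + C3*airybi(-2^(1/3)*b/2), b)


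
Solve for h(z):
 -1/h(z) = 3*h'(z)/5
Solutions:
 h(z) = -sqrt(C1 - 30*z)/3
 h(z) = sqrt(C1 - 30*z)/3


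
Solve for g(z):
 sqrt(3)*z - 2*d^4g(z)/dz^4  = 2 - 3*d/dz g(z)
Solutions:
 g(z) = C1 + C4*exp(2^(2/3)*3^(1/3)*z/2) - sqrt(3)*z^2/6 + 2*z/3 + (C2*sin(2^(2/3)*3^(5/6)*z/4) + C3*cos(2^(2/3)*3^(5/6)*z/4))*exp(-2^(2/3)*3^(1/3)*z/4)


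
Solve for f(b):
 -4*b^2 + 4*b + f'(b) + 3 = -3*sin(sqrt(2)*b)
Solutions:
 f(b) = C1 + 4*b^3/3 - 2*b^2 - 3*b + 3*sqrt(2)*cos(sqrt(2)*b)/2


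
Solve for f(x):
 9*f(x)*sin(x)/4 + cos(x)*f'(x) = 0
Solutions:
 f(x) = C1*cos(x)^(9/4)


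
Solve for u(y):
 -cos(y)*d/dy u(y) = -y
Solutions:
 u(y) = C1 + Integral(y/cos(y), y)


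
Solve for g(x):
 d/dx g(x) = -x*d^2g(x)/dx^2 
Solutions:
 g(x) = C1 + C2*log(x)


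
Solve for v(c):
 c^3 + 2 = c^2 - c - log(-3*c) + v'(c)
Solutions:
 v(c) = C1 + c^4/4 - c^3/3 + c^2/2 + c*log(-c) + c*(1 + log(3))


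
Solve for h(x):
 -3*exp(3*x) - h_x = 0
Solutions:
 h(x) = C1 - exp(3*x)


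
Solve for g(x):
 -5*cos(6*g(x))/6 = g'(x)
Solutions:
 g(x) = -asin((C1 + exp(10*x))/(C1 - exp(10*x)))/6 + pi/6
 g(x) = asin((C1 + exp(10*x))/(C1 - exp(10*x)))/6


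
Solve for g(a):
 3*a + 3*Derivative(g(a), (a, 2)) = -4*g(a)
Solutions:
 g(a) = C1*sin(2*sqrt(3)*a/3) + C2*cos(2*sqrt(3)*a/3) - 3*a/4


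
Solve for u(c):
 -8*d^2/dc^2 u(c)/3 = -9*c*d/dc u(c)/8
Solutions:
 u(c) = C1 + C2*erfi(3*sqrt(6)*c/16)


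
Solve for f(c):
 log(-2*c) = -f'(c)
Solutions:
 f(c) = C1 - c*log(-c) + c*(1 - log(2))


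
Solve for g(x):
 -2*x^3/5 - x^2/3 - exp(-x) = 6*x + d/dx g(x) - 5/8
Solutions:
 g(x) = C1 - x^4/10 - x^3/9 - 3*x^2 + 5*x/8 + exp(-x)


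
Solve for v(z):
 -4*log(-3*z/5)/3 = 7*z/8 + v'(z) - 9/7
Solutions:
 v(z) = C1 - 7*z^2/16 - 4*z*log(-z)/3 + z*(-28*log(3) + 28*log(5) + 55)/21


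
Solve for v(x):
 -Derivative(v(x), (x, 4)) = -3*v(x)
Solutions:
 v(x) = C1*exp(-3^(1/4)*x) + C2*exp(3^(1/4)*x) + C3*sin(3^(1/4)*x) + C4*cos(3^(1/4)*x)


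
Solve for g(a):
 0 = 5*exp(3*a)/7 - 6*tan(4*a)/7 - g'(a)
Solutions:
 g(a) = C1 + 5*exp(3*a)/21 + 3*log(cos(4*a))/14


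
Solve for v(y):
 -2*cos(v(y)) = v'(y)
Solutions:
 v(y) = pi - asin((C1 + exp(4*y))/(C1 - exp(4*y)))
 v(y) = asin((C1 + exp(4*y))/(C1 - exp(4*y)))


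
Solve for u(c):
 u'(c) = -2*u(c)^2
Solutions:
 u(c) = 1/(C1 + 2*c)


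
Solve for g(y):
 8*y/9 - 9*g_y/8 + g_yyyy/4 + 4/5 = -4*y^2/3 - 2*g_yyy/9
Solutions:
 g(y) = C1 + C2*exp(-y*(128*2^(2/3)/(243*sqrt(519153) + 175099)^(1/3) + 32 + 2^(1/3)*(243*sqrt(519153) + 175099)^(1/3))/108)*sin(2^(1/3)*sqrt(3)*y*(-(243*sqrt(519153) + 175099)^(1/3) + 128*2^(1/3)/(243*sqrt(519153) + 175099)^(1/3))/108) + C3*exp(-y*(128*2^(2/3)/(243*sqrt(519153) + 175099)^(1/3) + 32 + 2^(1/3)*(243*sqrt(519153) + 175099)^(1/3))/108)*cos(2^(1/3)*sqrt(3)*y*(-(243*sqrt(519153) + 175099)^(1/3) + 128*2^(1/3)/(243*sqrt(519153) + 175099)^(1/3))/108) + C4*exp(y*(-16 + 128*2^(2/3)/(243*sqrt(519153) + 175099)^(1/3) + 2^(1/3)*(243*sqrt(519153) + 175099)^(1/3))/54) + 32*y^3/81 + 32*y^2/81 + 12896*y/10935


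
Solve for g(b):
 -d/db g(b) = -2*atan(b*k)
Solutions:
 g(b) = C1 + 2*Piecewise((b*atan(b*k) - log(b^2*k^2 + 1)/(2*k), Ne(k, 0)), (0, True))


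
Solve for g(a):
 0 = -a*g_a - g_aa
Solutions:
 g(a) = C1 + C2*erf(sqrt(2)*a/2)


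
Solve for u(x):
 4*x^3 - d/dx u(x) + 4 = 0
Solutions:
 u(x) = C1 + x^4 + 4*x


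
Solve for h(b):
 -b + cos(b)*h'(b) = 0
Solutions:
 h(b) = C1 + Integral(b/cos(b), b)


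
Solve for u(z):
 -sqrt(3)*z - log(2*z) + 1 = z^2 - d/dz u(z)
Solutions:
 u(z) = C1 + z^3/3 + sqrt(3)*z^2/2 + z*log(z) - 2*z + z*log(2)


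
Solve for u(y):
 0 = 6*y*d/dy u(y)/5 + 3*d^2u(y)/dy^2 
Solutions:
 u(y) = C1 + C2*erf(sqrt(5)*y/5)


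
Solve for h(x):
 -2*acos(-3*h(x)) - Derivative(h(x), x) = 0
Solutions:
 Integral(1/acos(-3*_y), (_y, h(x))) = C1 - 2*x


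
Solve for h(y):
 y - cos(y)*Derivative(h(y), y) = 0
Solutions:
 h(y) = C1 + Integral(y/cos(y), y)


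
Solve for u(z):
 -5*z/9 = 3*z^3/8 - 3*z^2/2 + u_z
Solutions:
 u(z) = C1 - 3*z^4/32 + z^3/2 - 5*z^2/18


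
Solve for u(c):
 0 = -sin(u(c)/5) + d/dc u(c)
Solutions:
 -c + 5*log(cos(u(c)/5) - 1)/2 - 5*log(cos(u(c)/5) + 1)/2 = C1


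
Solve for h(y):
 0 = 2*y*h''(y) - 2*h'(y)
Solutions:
 h(y) = C1 + C2*y^2


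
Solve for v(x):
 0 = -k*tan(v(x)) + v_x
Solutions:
 v(x) = pi - asin(C1*exp(k*x))
 v(x) = asin(C1*exp(k*x))


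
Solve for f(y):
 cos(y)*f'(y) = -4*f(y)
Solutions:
 f(y) = C1*(sin(y)^2 - 2*sin(y) + 1)/(sin(y)^2 + 2*sin(y) + 1)


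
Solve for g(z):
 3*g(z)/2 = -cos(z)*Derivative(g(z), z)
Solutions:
 g(z) = C1*(sin(z) - 1)^(3/4)/(sin(z) + 1)^(3/4)


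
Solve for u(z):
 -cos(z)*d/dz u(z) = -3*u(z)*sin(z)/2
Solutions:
 u(z) = C1/cos(z)^(3/2)


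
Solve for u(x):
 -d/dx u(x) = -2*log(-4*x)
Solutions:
 u(x) = C1 + 2*x*log(-x) + 2*x*(-1 + 2*log(2))


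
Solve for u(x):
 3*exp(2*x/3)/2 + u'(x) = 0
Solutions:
 u(x) = C1 - 9*exp(2*x/3)/4


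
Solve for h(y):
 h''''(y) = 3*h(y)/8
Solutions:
 h(y) = C1*exp(-6^(1/4)*y/2) + C2*exp(6^(1/4)*y/2) + C3*sin(6^(1/4)*y/2) + C4*cos(6^(1/4)*y/2)


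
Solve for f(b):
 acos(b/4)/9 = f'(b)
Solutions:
 f(b) = C1 + b*acos(b/4)/9 - sqrt(16 - b^2)/9


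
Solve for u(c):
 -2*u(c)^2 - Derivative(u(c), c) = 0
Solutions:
 u(c) = 1/(C1 + 2*c)


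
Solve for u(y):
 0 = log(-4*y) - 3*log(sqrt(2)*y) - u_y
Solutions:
 u(y) = C1 - 2*y*log(y) + y*(log(2)/2 + 2 + I*pi)


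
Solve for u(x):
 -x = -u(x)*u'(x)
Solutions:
 u(x) = -sqrt(C1 + x^2)
 u(x) = sqrt(C1 + x^2)


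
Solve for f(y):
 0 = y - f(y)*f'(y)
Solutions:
 f(y) = -sqrt(C1 + y^2)
 f(y) = sqrt(C1 + y^2)


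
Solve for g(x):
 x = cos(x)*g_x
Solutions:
 g(x) = C1 + Integral(x/cos(x), x)


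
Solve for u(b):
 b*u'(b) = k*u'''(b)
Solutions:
 u(b) = C1 + Integral(C2*airyai(b*(1/k)^(1/3)) + C3*airybi(b*(1/k)^(1/3)), b)


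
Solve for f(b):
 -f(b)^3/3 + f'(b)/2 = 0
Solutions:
 f(b) = -sqrt(6)*sqrt(-1/(C1 + 2*b))/2
 f(b) = sqrt(6)*sqrt(-1/(C1 + 2*b))/2


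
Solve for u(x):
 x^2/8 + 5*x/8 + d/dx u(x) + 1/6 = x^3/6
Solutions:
 u(x) = C1 + x^4/24 - x^3/24 - 5*x^2/16 - x/6


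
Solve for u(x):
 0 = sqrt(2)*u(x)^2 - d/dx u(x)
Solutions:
 u(x) = -1/(C1 + sqrt(2)*x)


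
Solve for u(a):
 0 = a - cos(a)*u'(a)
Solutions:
 u(a) = C1 + Integral(a/cos(a), a)


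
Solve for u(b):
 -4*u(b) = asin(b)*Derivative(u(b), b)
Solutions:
 u(b) = C1*exp(-4*Integral(1/asin(b), b))


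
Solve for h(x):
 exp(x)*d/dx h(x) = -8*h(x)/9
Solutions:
 h(x) = C1*exp(8*exp(-x)/9)


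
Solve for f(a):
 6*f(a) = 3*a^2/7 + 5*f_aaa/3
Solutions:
 f(a) = C3*exp(18^(1/3)*5^(2/3)*a/5) + a^2/14 + (C1*sin(3*2^(1/3)*3^(1/6)*5^(2/3)*a/10) + C2*cos(3*2^(1/3)*3^(1/6)*5^(2/3)*a/10))*exp(-18^(1/3)*5^(2/3)*a/10)


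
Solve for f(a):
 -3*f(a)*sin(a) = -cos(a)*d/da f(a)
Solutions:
 f(a) = C1/cos(a)^3


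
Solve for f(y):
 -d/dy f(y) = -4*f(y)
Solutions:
 f(y) = C1*exp(4*y)


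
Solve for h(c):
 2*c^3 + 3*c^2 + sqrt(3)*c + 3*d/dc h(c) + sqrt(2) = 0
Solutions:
 h(c) = C1 - c^4/6 - c^3/3 - sqrt(3)*c^2/6 - sqrt(2)*c/3


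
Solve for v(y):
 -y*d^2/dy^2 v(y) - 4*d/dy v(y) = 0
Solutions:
 v(y) = C1 + C2/y^3


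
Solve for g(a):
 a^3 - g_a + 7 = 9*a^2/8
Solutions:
 g(a) = C1 + a^4/4 - 3*a^3/8 + 7*a


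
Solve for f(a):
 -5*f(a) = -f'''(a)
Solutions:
 f(a) = C3*exp(5^(1/3)*a) + (C1*sin(sqrt(3)*5^(1/3)*a/2) + C2*cos(sqrt(3)*5^(1/3)*a/2))*exp(-5^(1/3)*a/2)


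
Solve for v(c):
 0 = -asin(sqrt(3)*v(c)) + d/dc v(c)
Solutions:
 Integral(1/asin(sqrt(3)*_y), (_y, v(c))) = C1 + c


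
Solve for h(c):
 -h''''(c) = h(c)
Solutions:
 h(c) = (C1*sin(sqrt(2)*c/2) + C2*cos(sqrt(2)*c/2))*exp(-sqrt(2)*c/2) + (C3*sin(sqrt(2)*c/2) + C4*cos(sqrt(2)*c/2))*exp(sqrt(2)*c/2)


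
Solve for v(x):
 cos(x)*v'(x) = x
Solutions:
 v(x) = C1 + Integral(x/cos(x), x)


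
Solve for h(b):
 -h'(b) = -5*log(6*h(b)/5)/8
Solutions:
 8*Integral(1/(-log(_y) - log(6) + log(5)), (_y, h(b)))/5 = C1 - b


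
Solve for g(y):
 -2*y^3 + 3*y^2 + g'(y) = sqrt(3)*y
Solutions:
 g(y) = C1 + y^4/2 - y^3 + sqrt(3)*y^2/2


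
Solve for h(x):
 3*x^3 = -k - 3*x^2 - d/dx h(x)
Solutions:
 h(x) = C1 - k*x - 3*x^4/4 - x^3


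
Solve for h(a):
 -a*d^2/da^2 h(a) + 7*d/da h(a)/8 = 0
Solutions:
 h(a) = C1 + C2*a^(15/8)


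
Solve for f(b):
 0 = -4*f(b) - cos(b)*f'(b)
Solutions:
 f(b) = C1*(sin(b)^2 - 2*sin(b) + 1)/(sin(b)^2 + 2*sin(b) + 1)


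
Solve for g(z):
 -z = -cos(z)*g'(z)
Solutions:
 g(z) = C1 + Integral(z/cos(z), z)


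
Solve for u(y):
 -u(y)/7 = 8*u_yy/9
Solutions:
 u(y) = C1*sin(3*sqrt(14)*y/28) + C2*cos(3*sqrt(14)*y/28)


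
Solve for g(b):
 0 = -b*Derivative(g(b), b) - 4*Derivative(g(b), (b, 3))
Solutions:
 g(b) = C1 + Integral(C2*airyai(-2^(1/3)*b/2) + C3*airybi(-2^(1/3)*b/2), b)


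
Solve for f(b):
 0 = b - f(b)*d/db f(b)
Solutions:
 f(b) = -sqrt(C1 + b^2)
 f(b) = sqrt(C1 + b^2)


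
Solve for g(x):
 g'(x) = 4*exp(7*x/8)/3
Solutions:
 g(x) = C1 + 32*exp(7*x/8)/21


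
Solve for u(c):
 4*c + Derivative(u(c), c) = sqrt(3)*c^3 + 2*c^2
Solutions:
 u(c) = C1 + sqrt(3)*c^4/4 + 2*c^3/3 - 2*c^2


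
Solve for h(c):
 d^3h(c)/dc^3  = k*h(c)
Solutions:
 h(c) = C1*exp(c*k^(1/3)) + C2*exp(c*k^(1/3)*(-1 + sqrt(3)*I)/2) + C3*exp(-c*k^(1/3)*(1 + sqrt(3)*I)/2)


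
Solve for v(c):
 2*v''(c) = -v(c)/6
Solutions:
 v(c) = C1*sin(sqrt(3)*c/6) + C2*cos(sqrt(3)*c/6)


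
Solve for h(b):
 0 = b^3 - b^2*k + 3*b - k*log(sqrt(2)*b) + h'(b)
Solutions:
 h(b) = C1 - b^4/4 + b^3*k/3 - 3*b^2/2 + b*k*log(b) - b*k + b*k*log(2)/2


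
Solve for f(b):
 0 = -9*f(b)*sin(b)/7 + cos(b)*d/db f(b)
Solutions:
 f(b) = C1/cos(b)^(9/7)


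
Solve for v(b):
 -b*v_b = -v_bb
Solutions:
 v(b) = C1 + C2*erfi(sqrt(2)*b/2)


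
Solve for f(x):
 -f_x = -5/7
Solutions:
 f(x) = C1 + 5*x/7


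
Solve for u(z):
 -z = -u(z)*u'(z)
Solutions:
 u(z) = -sqrt(C1 + z^2)
 u(z) = sqrt(C1 + z^2)


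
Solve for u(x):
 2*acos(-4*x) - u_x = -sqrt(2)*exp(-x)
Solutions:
 u(x) = C1 + 2*x*acos(-4*x) + sqrt(1 - 16*x^2)/2 - sqrt(2)*exp(-x)


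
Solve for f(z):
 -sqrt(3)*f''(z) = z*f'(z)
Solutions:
 f(z) = C1 + C2*erf(sqrt(2)*3^(3/4)*z/6)


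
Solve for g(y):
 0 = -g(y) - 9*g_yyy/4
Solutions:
 g(y) = C3*exp(-2^(2/3)*3^(1/3)*y/3) + (C1*sin(2^(2/3)*3^(5/6)*y/6) + C2*cos(2^(2/3)*3^(5/6)*y/6))*exp(2^(2/3)*3^(1/3)*y/6)


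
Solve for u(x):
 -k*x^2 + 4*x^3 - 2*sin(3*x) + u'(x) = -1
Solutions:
 u(x) = C1 + k*x^3/3 - x^4 - x - 2*cos(3*x)/3


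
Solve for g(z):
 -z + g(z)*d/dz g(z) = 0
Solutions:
 g(z) = -sqrt(C1 + z^2)
 g(z) = sqrt(C1 + z^2)


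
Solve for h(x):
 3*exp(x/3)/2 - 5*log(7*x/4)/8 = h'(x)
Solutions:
 h(x) = C1 - 5*x*log(x)/8 + 5*x*(-log(7) + 1 + 2*log(2))/8 + 9*exp(x/3)/2


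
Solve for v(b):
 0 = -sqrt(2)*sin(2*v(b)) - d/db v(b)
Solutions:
 v(b) = pi - acos((-C1 - exp(4*sqrt(2)*b))/(C1 - exp(4*sqrt(2)*b)))/2
 v(b) = acos((-C1 - exp(4*sqrt(2)*b))/(C1 - exp(4*sqrt(2)*b)))/2


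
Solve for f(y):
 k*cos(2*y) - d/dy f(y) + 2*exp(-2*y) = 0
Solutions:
 f(y) = C1 + k*sin(2*y)/2 - exp(-2*y)


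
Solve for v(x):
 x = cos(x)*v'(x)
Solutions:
 v(x) = C1 + Integral(x/cos(x), x)


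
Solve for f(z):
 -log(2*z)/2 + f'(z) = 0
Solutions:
 f(z) = C1 + z*log(z)/2 - z/2 + z*log(2)/2


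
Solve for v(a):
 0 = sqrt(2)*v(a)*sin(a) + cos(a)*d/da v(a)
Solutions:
 v(a) = C1*cos(a)^(sqrt(2))


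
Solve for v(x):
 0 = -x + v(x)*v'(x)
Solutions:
 v(x) = -sqrt(C1 + x^2)
 v(x) = sqrt(C1 + x^2)


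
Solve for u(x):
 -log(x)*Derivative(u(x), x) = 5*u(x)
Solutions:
 u(x) = C1*exp(-5*li(x))


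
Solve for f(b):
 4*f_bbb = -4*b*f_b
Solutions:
 f(b) = C1 + Integral(C2*airyai(-b) + C3*airybi(-b), b)


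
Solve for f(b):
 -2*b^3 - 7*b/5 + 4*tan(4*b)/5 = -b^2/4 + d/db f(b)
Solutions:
 f(b) = C1 - b^4/2 + b^3/12 - 7*b^2/10 - log(cos(4*b))/5


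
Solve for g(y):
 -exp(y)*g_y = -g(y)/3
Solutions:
 g(y) = C1*exp(-exp(-y)/3)


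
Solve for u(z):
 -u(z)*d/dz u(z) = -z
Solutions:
 u(z) = -sqrt(C1 + z^2)
 u(z) = sqrt(C1 + z^2)


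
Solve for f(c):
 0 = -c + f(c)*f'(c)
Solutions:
 f(c) = -sqrt(C1 + c^2)
 f(c) = sqrt(C1 + c^2)


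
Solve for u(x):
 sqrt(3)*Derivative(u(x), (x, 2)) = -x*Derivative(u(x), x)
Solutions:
 u(x) = C1 + C2*erf(sqrt(2)*3^(3/4)*x/6)


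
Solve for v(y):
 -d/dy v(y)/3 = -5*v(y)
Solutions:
 v(y) = C1*exp(15*y)


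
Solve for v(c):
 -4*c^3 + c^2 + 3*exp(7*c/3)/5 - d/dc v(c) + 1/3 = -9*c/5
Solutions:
 v(c) = C1 - c^4 + c^3/3 + 9*c^2/10 + c/3 + 9*exp(7*c/3)/35


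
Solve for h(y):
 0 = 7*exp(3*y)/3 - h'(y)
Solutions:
 h(y) = C1 + 7*exp(3*y)/9


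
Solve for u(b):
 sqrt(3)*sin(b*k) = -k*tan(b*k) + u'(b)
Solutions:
 u(b) = C1 + k*Piecewise((-log(cos(b*k))/k, Ne(k, 0)), (0, True)) + sqrt(3)*Piecewise((-cos(b*k)/k, Ne(k, 0)), (0, True))


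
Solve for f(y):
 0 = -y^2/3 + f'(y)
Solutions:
 f(y) = C1 + y^3/9


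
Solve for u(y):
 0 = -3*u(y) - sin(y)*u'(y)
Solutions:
 u(y) = C1*(cos(y) + 1)^(3/2)/(cos(y) - 1)^(3/2)


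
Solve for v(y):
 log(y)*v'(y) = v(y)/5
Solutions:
 v(y) = C1*exp(li(y)/5)


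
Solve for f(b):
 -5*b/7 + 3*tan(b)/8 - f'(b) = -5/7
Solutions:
 f(b) = C1 - 5*b^2/14 + 5*b/7 - 3*log(cos(b))/8


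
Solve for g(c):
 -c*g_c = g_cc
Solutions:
 g(c) = C1 + C2*erf(sqrt(2)*c/2)


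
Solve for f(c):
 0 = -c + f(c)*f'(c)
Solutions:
 f(c) = -sqrt(C1 + c^2)
 f(c) = sqrt(C1 + c^2)


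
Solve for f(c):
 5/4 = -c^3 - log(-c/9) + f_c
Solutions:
 f(c) = C1 + c^4/4 + c*log(-c) + c*(1/4 - 2*log(3))


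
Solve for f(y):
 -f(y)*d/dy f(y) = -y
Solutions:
 f(y) = -sqrt(C1 + y^2)
 f(y) = sqrt(C1 + y^2)


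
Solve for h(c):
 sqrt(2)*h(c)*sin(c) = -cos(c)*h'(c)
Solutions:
 h(c) = C1*cos(c)^(sqrt(2))


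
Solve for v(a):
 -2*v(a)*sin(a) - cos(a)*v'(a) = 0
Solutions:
 v(a) = C1*cos(a)^2


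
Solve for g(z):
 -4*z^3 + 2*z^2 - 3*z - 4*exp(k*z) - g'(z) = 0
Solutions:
 g(z) = C1 - z^4 + 2*z^3/3 - 3*z^2/2 - 4*exp(k*z)/k


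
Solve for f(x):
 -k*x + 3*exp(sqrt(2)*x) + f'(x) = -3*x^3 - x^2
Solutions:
 f(x) = C1 + k*x^2/2 - 3*x^4/4 - x^3/3 - 3*sqrt(2)*exp(sqrt(2)*x)/2


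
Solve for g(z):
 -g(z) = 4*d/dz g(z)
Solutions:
 g(z) = C1*exp(-z/4)


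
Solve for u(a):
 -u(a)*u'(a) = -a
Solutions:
 u(a) = -sqrt(C1 + a^2)
 u(a) = sqrt(C1 + a^2)


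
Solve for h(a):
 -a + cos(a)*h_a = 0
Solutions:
 h(a) = C1 + Integral(a/cos(a), a)


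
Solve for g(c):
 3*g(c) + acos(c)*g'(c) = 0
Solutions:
 g(c) = C1*exp(-3*Integral(1/acos(c), c))


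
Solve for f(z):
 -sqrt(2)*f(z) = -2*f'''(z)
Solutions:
 f(z) = C3*exp(2^(5/6)*z/2) + (C1*sin(2^(5/6)*sqrt(3)*z/4) + C2*cos(2^(5/6)*sqrt(3)*z/4))*exp(-2^(5/6)*z/4)


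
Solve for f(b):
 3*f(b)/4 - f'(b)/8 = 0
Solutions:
 f(b) = C1*exp(6*b)


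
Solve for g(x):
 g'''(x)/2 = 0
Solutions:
 g(x) = C1 + C2*x + C3*x^2


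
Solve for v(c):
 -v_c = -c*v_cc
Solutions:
 v(c) = C1 + C2*c^2


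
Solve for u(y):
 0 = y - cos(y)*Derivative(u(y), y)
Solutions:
 u(y) = C1 + Integral(y/cos(y), y)


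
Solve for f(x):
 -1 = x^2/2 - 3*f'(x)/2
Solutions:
 f(x) = C1 + x^3/9 + 2*x/3


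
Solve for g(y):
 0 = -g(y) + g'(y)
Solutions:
 g(y) = C1*exp(y)


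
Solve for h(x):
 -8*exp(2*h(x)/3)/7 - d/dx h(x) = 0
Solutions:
 h(x) = 3*log(-sqrt(-1/(C1 - 8*x))) - 3*log(2) + 3*log(42)/2
 h(x) = 3*log(-1/(C1 - 8*x))/2 - 3*log(2) + 3*log(42)/2


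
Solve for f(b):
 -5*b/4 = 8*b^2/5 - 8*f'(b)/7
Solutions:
 f(b) = C1 + 7*b^3/15 + 35*b^2/64


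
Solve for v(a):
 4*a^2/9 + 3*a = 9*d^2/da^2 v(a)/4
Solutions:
 v(a) = C1 + C2*a + 4*a^4/243 + 2*a^3/9


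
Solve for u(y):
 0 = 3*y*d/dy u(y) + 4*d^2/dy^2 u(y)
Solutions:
 u(y) = C1 + C2*erf(sqrt(6)*y/4)


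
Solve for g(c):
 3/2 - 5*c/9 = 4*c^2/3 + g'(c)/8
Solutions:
 g(c) = C1 - 32*c^3/9 - 20*c^2/9 + 12*c


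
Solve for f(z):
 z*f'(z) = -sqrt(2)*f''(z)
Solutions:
 f(z) = C1 + C2*erf(2^(1/4)*z/2)


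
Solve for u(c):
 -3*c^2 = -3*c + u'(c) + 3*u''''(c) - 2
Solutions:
 u(c) = C1 + C4*exp(-3^(2/3)*c/3) - c^3 + 3*c^2/2 + 2*c + (C2*sin(3^(1/6)*c/2) + C3*cos(3^(1/6)*c/2))*exp(3^(2/3)*c/6)


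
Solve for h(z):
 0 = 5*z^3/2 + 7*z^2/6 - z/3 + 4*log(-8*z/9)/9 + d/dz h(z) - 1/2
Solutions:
 h(z) = C1 - 5*z^4/8 - 7*z^3/18 + z^2/6 - 4*z*log(-z)/9 + z*(-24*log(2) + 17 + 16*log(3))/18


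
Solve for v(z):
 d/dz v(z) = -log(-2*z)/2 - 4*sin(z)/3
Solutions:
 v(z) = C1 - z*log(-z)/2 - z*log(2)/2 + z/2 + 4*cos(z)/3


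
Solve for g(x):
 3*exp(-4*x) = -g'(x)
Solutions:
 g(x) = C1 + 3*exp(-4*x)/4


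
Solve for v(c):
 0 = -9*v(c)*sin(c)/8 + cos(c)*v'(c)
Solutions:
 v(c) = C1/cos(c)^(9/8)


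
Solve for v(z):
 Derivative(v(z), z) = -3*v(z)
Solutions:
 v(z) = C1*exp(-3*z)


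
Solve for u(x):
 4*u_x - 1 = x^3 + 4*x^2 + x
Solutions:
 u(x) = C1 + x^4/16 + x^3/3 + x^2/8 + x/4


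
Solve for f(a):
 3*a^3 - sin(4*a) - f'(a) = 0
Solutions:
 f(a) = C1 + 3*a^4/4 + cos(4*a)/4


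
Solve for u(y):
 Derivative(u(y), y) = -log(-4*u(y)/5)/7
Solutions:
 7*Integral(1/(log(-_y) - log(5) + 2*log(2)), (_y, u(y))) = C1 - y


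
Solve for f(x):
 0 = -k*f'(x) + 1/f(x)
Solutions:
 f(x) = -sqrt(C1 + 2*x/k)
 f(x) = sqrt(C1 + 2*x/k)


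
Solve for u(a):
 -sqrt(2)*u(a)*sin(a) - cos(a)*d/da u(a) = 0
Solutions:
 u(a) = C1*cos(a)^(sqrt(2))


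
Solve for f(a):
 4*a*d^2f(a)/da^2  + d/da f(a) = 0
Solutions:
 f(a) = C1 + C2*a^(3/4)


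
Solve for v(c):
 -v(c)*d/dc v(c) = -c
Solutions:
 v(c) = -sqrt(C1 + c^2)
 v(c) = sqrt(C1 + c^2)


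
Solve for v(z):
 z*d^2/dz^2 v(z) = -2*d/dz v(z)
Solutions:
 v(z) = C1 + C2/z


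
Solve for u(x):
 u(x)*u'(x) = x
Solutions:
 u(x) = -sqrt(C1 + x^2)
 u(x) = sqrt(C1 + x^2)


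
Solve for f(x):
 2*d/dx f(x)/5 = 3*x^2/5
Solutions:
 f(x) = C1 + x^3/2


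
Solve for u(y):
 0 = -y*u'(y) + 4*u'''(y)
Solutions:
 u(y) = C1 + Integral(C2*airyai(2^(1/3)*y/2) + C3*airybi(2^(1/3)*y/2), y)


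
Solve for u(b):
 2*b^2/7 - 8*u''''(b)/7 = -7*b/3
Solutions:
 u(b) = C1 + C2*b + C3*b^2 + C4*b^3 + b^6/1440 + 49*b^5/2880


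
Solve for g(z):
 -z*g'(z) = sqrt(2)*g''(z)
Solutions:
 g(z) = C1 + C2*erf(2^(1/4)*z/2)


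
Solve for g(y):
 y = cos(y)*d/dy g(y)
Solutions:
 g(y) = C1 + Integral(y/cos(y), y)


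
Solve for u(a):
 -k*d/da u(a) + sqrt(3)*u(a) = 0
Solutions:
 u(a) = C1*exp(sqrt(3)*a/k)


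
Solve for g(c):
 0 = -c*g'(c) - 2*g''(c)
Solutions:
 g(c) = C1 + C2*erf(c/2)


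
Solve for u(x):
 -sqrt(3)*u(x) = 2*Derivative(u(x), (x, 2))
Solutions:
 u(x) = C1*sin(sqrt(2)*3^(1/4)*x/2) + C2*cos(sqrt(2)*3^(1/4)*x/2)


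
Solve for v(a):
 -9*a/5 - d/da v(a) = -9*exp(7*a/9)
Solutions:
 v(a) = C1 - 9*a^2/10 + 81*exp(7*a/9)/7


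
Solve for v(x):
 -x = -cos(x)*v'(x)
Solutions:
 v(x) = C1 + Integral(x/cos(x), x)


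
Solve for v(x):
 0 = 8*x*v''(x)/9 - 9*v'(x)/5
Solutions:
 v(x) = C1 + C2*x^(121/40)


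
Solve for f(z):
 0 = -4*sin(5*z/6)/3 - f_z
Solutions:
 f(z) = C1 + 8*cos(5*z/6)/5


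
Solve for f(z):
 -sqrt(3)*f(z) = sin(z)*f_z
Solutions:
 f(z) = C1*(cos(z) + 1)^(sqrt(3)/2)/(cos(z) - 1)^(sqrt(3)/2)


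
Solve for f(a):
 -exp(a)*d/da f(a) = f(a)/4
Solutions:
 f(a) = C1*exp(exp(-a)/4)


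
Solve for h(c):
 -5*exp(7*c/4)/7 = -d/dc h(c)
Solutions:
 h(c) = C1 + 20*exp(7*c/4)/49


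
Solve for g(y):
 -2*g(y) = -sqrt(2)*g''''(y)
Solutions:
 g(y) = C1*exp(-2^(1/8)*y) + C2*exp(2^(1/8)*y) + C3*sin(2^(1/8)*y) + C4*cos(2^(1/8)*y)


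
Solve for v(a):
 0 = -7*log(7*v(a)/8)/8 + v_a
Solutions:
 8*Integral(1/(-log(_y) - log(7) + 3*log(2)), (_y, v(a)))/7 = C1 - a


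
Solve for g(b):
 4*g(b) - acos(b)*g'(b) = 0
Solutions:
 g(b) = C1*exp(4*Integral(1/acos(b), b))


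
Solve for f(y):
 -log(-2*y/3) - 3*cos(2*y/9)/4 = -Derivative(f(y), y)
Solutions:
 f(y) = C1 + y*log(-y) - y*log(3) - y + y*log(2) + 27*sin(2*y/9)/8


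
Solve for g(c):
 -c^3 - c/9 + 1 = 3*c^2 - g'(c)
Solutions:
 g(c) = C1 + c^4/4 + c^3 + c^2/18 - c


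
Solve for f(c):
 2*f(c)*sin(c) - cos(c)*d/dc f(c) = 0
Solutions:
 f(c) = C1/cos(c)^2


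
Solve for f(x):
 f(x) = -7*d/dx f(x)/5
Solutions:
 f(x) = C1*exp(-5*x/7)


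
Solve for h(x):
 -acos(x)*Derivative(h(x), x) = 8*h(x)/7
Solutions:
 h(x) = C1*exp(-8*Integral(1/acos(x), x)/7)


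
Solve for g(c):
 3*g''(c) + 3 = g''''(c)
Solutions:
 g(c) = C1 + C2*c + C3*exp(-sqrt(3)*c) + C4*exp(sqrt(3)*c) - c^2/2


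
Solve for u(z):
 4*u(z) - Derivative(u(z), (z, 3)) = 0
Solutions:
 u(z) = C3*exp(2^(2/3)*z) + (C1*sin(2^(2/3)*sqrt(3)*z/2) + C2*cos(2^(2/3)*sqrt(3)*z/2))*exp(-2^(2/3)*z/2)
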